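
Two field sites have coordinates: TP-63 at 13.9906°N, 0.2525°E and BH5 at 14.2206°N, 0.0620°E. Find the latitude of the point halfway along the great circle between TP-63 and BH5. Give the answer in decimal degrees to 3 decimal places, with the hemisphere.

14.106°N

Bx = cos φ₂ cos Δλ = 0.969352,  By = cos φ₂ sin Δλ = -0.003223
φₘ = atan2(sin φ₁ + sin φ₂, √((cos φ₁ + Bx)² + By²)) = 14.10562°
λₘ = λ₁ + atan2(By, cos φ₁ + Bx) = 0.15730°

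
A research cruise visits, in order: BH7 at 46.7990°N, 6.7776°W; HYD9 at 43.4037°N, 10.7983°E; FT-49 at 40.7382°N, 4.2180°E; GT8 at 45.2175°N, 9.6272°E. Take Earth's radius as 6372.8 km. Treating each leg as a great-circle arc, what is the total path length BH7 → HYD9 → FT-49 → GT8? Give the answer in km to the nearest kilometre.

2710 km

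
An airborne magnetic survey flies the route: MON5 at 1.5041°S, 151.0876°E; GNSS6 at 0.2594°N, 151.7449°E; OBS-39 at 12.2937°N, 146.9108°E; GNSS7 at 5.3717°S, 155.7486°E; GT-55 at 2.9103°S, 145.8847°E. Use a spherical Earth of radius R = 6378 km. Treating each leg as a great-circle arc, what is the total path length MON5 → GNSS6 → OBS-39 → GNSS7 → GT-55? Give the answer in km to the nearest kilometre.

MON5→GNSS6: c = 0.032847 rad, d = 209.50 km
GNSS6→OBS-39: c = 0.226103 rad, d = 1442.08 km
OBS-39→GNSS7: c = 0.344349 rad, d = 2196.26 km
GNSS7→GT-55: c = 0.176986 rad, d = 1128.82 km
Total = 209.50 + 1442.08 + 2196.26 + 1128.82 = 4976.66 km

4977 km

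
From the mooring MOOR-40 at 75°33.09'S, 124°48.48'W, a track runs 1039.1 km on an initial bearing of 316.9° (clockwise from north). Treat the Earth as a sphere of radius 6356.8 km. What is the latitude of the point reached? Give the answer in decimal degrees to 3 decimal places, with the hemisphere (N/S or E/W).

MOOR-40: φ = -75.55150°, λ = -124.80800°
δ = d/R = 1039.1/6356.8 = 0.163463 rad
φ₂ = arcsin(sin φ₁ cos δ + cos φ₁ sin δ cos θ)
   = arcsin(-0.96837·0.98667 + 0.24951·0.16274·0.73016) = -67.79172°
λ₂ = λ₁ + atan2(sin θ sin δ cos φ₁, cos δ − sin φ₁ sin φ₂) = -141.91646°

67.792°S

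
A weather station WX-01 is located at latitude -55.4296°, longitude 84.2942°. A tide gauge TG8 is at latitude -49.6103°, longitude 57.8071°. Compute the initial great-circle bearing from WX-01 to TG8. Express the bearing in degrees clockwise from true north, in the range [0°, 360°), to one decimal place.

Δλ = -26.4871°
y = sin Δλ · cos φ₂ = -0.288998
x = cos φ₁ sin φ₂ − sin φ₁ cos φ₂ cos Δλ = 0.045385
θ = atan2(y, x) = -81.0750° → 278.9250° (mod 360°)

278.9°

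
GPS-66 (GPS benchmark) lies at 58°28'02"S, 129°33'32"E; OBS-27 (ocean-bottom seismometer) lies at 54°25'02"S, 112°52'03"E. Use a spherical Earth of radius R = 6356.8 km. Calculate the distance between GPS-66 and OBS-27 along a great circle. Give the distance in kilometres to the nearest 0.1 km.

GPS-66: φ = -58.46722°, λ = +129.55889°
OBS-27: φ = -54.41722°, λ = +112.86750°
Δφ = 4.0500°,  Δλ = -16.6914°
a = sin²(Δφ/2) + cos φ₁ cos φ₂ sin²(Δλ/2) = 0.007660
c = 2·arcsin(√a) = 0.175263 rad = 10.0418°
d = R·c = 6356.8 × 0.175263 = 1114.1 km

1114.1 km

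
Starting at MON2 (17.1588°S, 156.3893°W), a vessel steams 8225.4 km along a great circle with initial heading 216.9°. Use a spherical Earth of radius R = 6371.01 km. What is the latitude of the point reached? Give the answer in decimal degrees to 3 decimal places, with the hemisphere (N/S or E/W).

54.671°S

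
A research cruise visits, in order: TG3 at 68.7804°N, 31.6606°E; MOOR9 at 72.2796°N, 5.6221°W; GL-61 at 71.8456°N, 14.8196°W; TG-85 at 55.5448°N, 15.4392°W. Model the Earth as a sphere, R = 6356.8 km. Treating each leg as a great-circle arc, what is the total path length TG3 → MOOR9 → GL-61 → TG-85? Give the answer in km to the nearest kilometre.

TG3→MOOR9: c = 0.221249 rad, d = 1406.44 km
MOOR9→GL-61: c = 0.049965 rad, d = 317.61 km
GL-61→TG-85: c = 0.284539 rad, d = 1808.76 km
Total = 1406.44 + 317.61 + 1808.76 = 3532.81 km

3533 km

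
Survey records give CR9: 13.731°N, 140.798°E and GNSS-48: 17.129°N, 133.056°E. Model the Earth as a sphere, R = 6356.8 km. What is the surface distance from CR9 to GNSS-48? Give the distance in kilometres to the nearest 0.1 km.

Δφ = 3.3980°,  Δλ = -7.7420°
a = sin²(Δφ/2) + cos φ₁ cos φ₂ sin²(Δλ/2) = 0.005110
c = 2·arcsin(√a) = 0.143091 rad = 8.1985°
d = R·c = 6356.8 × 0.143091 = 909.6 km

909.6 km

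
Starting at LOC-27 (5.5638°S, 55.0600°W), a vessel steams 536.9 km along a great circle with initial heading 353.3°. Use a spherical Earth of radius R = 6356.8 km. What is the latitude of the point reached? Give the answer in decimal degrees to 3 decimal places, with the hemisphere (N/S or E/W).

δ = d/R = 536.9/6356.8 = 0.084461 rad
φ₂ = arcsin(sin φ₁ cos δ + cos φ₁ sin δ cos θ)
   = arcsin(-0.09695·0.99644 + 0.99529·0.08436·0.99317) = -0.75741°
λ₂ = λ₁ + atan2(sin θ sin δ cos φ₁, cos δ − sin φ₁ sin φ₂) = -55.62399°

0.757°S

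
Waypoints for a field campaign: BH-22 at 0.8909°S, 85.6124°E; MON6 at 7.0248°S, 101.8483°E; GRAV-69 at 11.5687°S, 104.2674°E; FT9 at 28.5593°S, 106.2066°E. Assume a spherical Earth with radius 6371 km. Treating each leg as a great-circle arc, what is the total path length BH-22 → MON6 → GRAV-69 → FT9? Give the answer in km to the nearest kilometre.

4396 km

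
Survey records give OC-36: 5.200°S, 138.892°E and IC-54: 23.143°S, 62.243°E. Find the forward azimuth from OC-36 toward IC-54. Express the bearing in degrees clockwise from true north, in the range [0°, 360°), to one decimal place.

Δλ = -76.6490°
y = sin Δλ · cos φ₂ = -0.894675
x = cos φ₁ sin φ₂ − sin φ₁ cos φ₂ cos Δλ = -0.372165
θ = atan2(y, x) = -112.5862° → 247.4138° (mod 360°)

247.4°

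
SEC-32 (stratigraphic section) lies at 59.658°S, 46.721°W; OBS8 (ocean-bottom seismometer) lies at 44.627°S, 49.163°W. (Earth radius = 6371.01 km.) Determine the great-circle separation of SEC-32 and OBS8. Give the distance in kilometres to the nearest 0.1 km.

1679.4 km

Δφ = 15.0310°,  Δλ = -2.4420°
a = sin²(Δφ/2) + cos φ₁ cos φ₂ sin²(Δλ/2) = 0.017270
c = 2·arcsin(√a) = 0.263596 rad = 15.1030°
d = R·c = 6371.01 × 0.263596 = 1679.4 km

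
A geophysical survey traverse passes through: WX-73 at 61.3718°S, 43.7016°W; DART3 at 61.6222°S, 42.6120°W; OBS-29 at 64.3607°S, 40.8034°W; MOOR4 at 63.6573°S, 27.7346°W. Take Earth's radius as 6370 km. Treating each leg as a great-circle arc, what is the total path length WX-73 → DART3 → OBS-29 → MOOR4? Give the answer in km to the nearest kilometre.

WX-73→DART3: c = 0.010072 rad, d = 64.16 km
DART3→OBS-29: c = 0.049894 rad, d = 317.83 km
OBS-29→MOOR4: c = 0.100526 rad, d = 640.35 km
Total = 64.16 + 317.83 + 640.35 = 1022.34 km

1022 km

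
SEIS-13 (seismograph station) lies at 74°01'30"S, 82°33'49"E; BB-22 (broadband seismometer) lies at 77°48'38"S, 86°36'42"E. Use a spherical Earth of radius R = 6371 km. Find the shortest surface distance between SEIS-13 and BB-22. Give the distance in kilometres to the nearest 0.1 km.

434.7 km

SEIS-13: φ = -74.02500°, λ = +82.56361°
BB-22: φ = -77.81056°, λ = +86.61167°
Δφ = -3.7856°,  Δλ = 4.0481°
a = sin²(Δφ/2) + cos φ₁ cos φ₂ sin²(Δλ/2) = 0.001163
c = 2·arcsin(√a) = 0.068231 rad = 3.9093°
d = R·c = 6371 × 0.068231 = 434.7 km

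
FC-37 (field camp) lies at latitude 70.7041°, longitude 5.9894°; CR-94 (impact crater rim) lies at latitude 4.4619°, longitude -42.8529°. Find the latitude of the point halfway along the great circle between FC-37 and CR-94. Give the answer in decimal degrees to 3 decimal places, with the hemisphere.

39.492°N

Bx = cos φ₂ cos Δλ = 0.656139,  By = cos φ₂ sin Δλ = -0.750619
φₘ = atan2(sin φ₁ + sin φ₂, √((cos φ₁ + Bx)² + By²)) = 39.49218°
λₘ = λ₁ + atan2(By, cos φ₁ + Bx) = -31.27538°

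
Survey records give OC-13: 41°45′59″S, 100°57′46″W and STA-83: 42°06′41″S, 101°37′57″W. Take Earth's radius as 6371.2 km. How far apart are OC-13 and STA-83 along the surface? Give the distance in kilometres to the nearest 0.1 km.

OC-13: φ = -41.76639°, λ = -100.96278°
STA-83: φ = -42.11139°, λ = -101.63250°
Δφ = -0.3450°,  Δλ = -0.6697°
a = sin²(Δφ/2) + cos φ₁ cos φ₂ sin²(Δλ/2) = 0.000028
c = 2·arcsin(√a) = 0.010576 rad = 0.6060°
d = R·c = 6371.2 × 0.010576 = 67.4 km

67.4 km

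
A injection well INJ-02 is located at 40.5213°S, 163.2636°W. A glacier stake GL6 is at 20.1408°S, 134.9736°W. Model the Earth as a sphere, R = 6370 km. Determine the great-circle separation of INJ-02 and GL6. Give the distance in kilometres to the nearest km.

3508 km

Δφ = 20.3805°,  Δλ = 28.2900°
a = sin²(Δφ/2) + cos φ₁ cos φ₂ sin²(Δλ/2) = 0.073921
c = 2·arcsin(√a) = 0.550699 rad = 31.5528°
d = R·c = 6370 × 0.550699 = 3508.0 km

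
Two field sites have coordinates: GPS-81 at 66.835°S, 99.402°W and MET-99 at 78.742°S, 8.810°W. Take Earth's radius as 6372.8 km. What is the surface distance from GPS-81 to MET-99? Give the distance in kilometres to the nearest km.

2861 km

Δφ = -11.9070°,  Δλ = 90.5920°
a = sin²(Δφ/2) + cos φ₁ cos φ₂ sin²(Δλ/2) = 0.049554
c = 2·arcsin(√a) = 0.448977 rad = 25.7245°
d = R·c = 6372.8 × 0.448977 = 2861.2 km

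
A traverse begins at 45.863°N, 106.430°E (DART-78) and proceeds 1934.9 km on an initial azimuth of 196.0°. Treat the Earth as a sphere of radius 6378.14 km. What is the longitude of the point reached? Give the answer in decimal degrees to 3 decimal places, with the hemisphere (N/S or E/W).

δ = d/R = 1934.9/6378.14 = 0.303364 rad
φ₂ = arcsin(sin φ₁ cos δ + cos φ₁ sin δ cos θ)
   = arcsin(0.71768·0.95434 + 0.69638·0.29873·-0.96126) = 29.00814°
λ₂ = λ₁ + atan2(sin θ sin δ cos φ₁, cos δ − sin φ₁ sin φ₂) = 101.02741°

101.027°E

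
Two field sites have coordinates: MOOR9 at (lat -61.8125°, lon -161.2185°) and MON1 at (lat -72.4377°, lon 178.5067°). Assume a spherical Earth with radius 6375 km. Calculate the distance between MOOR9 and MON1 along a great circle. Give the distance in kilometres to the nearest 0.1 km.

Δφ = -10.6252°,  Δλ = -20.2748°
a = sin²(Δφ/2) + cos φ₁ cos φ₂ sin²(Δλ/2) = 0.012988
c = 2·arcsin(√a) = 0.228429 rad = 13.0880°
d = R·c = 6375 × 0.228429 = 1456.2 km

1456.2 km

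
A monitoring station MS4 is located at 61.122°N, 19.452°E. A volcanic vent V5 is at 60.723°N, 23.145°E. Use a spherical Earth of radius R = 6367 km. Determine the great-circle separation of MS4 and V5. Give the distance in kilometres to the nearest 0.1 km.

204.3 km

Δφ = -0.3990°,  Δλ = 3.6930°
a = sin²(Δφ/2) + cos φ₁ cos φ₂ sin²(Δλ/2) = 0.000257
c = 2·arcsin(√a) = 0.032085 rad = 1.8383°
d = R·c = 6367 × 0.032085 = 204.3 km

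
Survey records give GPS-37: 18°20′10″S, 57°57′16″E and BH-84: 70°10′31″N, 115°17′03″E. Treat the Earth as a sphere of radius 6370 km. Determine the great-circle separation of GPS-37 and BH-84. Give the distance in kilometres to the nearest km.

10786 km

GPS-37: φ = -18.33611°, λ = +57.95444°
BH-84: φ = +70.17528°, λ = +115.28417°
Δφ = 88.5114°,  Δλ = 57.3297°
a = sin²(Δφ/2) + cos φ₁ cos φ₂ sin²(Δλ/2) = 0.561085
c = 2·arcsin(√a) = 1.693273 rad = 97.0174°
d = R·c = 6370 × 1.693273 = 10786.1 km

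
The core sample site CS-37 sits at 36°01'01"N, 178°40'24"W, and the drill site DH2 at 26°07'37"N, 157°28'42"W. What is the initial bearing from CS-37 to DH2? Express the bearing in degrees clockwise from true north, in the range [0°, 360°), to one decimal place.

112.7°

CS-37: φ = +36.01694°, λ = -178.67333°
DH2: φ = +26.12694°, λ = -157.47833°
Δλ = 21.1950°
y = sin Δλ · cos φ₂ = 0.324601
x = cos φ₁ sin φ₂ − sin φ₁ cos φ₂ cos Δλ = -0.136045
θ = atan2(y, x) = 112.7392° → 112.7392° (mod 360°)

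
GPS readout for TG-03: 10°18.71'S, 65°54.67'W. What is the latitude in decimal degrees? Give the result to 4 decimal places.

10.3118°S

10° + 18.71′/60 = 10 + 0.31183 = 10.3118°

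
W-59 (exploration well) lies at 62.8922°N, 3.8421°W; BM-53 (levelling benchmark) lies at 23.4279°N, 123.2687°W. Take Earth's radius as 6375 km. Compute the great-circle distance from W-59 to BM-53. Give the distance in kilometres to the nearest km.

9064 km

Δφ = -39.4643°,  Δλ = -119.4266°
a = sin²(Δφ/2) + cos φ₁ cos φ₂ sin²(Δλ/2) = 0.425749
c = 2·arcsin(√a) = 1.421742 rad = 81.4598°
d = R·c = 6375 × 1.421742 = 9063.6 km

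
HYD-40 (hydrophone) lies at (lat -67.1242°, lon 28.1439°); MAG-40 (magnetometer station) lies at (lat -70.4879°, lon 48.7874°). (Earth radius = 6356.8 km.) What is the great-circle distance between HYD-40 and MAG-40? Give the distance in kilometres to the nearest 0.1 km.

Δφ = -3.3637°,  Δλ = 20.6435°
a = sin²(Δφ/2) + cos φ₁ cos φ₂ sin²(Δλ/2) = 0.005030
c = 2·arcsin(√a) = 0.141961 rad = 8.1338°
d = R·c = 6356.8 × 0.141961 = 902.4 km

902.4 km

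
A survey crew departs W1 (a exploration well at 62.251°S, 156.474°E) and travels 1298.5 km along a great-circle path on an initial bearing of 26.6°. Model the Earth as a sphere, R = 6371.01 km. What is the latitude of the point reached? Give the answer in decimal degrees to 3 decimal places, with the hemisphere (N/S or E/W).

δ = d/R = 1298.5/6371.01 = 0.203814 rad
φ₂ = arcsin(sin φ₁ cos δ + cos φ₁ sin δ cos θ)
   = arcsin(-0.88500·0.97930 + 0.46560·0.20241·0.89415) = -51.48203°
λ₂ = λ₁ + atan2(sin θ sin δ cos φ₁, cos δ − sin φ₁ sin φ₂) = 164.84185°

51.482°S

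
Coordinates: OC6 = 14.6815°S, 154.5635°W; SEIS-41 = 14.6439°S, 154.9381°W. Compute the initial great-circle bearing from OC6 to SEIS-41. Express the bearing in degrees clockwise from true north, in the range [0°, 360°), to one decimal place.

275.9°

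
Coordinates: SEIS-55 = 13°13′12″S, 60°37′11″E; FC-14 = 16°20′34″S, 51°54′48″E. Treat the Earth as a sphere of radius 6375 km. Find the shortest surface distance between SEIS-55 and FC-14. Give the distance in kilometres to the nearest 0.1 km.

998.8 km

SEIS-55: φ = -13.22000°, λ = +60.61972°
FC-14: φ = -16.34278°, λ = +51.91333°
Δφ = -3.1228°,  Δλ = -8.7064°
a = sin²(Δφ/2) + cos φ₁ cos φ₂ sin²(Δλ/2) = 0.006125
c = 2·arcsin(√a) = 0.156680 rad = 8.9771°
d = R·c = 6375 × 0.156680 = 998.8 km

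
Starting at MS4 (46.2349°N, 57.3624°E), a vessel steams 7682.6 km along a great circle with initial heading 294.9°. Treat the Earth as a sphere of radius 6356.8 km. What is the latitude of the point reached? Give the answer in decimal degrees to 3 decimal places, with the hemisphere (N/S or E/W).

31.887°N

δ = d/R = 7682.6/6356.8 = 1.208564 rad
φ₂ = arcsin(sin φ₁ cos δ + cos φ₁ sin δ cos θ)
   = arcsin(0.72218·0.35436 + 0.69170·0.93511·0.42104) = 31.88712°
λ₂ = λ₁ + atan2(sin θ sin δ cos φ₁, cos δ − sin φ₁ sin φ₂) = -35.28502°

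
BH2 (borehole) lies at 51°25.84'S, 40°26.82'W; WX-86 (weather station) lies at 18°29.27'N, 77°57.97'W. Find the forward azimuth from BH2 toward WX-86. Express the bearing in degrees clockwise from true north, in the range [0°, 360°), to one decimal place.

BH2: φ = -51.43067°, λ = -40.44700°
WX-86: φ = +18.48783°, λ = -77.96617°
Δλ = -37.5192°
y = sin Δλ · cos φ₂ = -0.577596
x = cos φ₁ sin φ₂ − sin φ₁ cos φ₂ cos Δλ = 0.785825
θ = atan2(y, x) = -36.3166° → 323.6834° (mod 360°)

323.7°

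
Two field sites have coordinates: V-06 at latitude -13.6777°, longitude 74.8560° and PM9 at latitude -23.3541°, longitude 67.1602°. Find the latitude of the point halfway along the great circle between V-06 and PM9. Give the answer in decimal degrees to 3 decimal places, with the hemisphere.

18.555°S

Bx = cos φ₂ cos Δλ = 0.909803,  By = cos φ₂ sin Δλ = -0.122942
φₘ = atan2(sin φ₁ + sin φ₂, √((cos φ₁ + Bx)² + By²)) = -18.55484°
λₘ = λ₁ + atan2(By, cos φ₁ + Bx) = 71.11734°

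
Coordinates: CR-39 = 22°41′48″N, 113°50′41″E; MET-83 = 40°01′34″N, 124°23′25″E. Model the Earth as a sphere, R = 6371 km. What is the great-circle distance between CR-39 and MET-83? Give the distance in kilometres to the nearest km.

CR-39: φ = +22.69667°, λ = +113.84472°
MET-83: φ = +40.02611°, λ = +124.39028°
Δφ = 17.3294°,  Δλ = 10.5456°
a = sin²(Δφ/2) + cos φ₁ cos φ₂ sin²(Δλ/2) = 0.028662
c = 2·arcsin(√a) = 0.340237 rad = 19.4941°
d = R·c = 6371 × 0.340237 = 2167.6 km

2168 km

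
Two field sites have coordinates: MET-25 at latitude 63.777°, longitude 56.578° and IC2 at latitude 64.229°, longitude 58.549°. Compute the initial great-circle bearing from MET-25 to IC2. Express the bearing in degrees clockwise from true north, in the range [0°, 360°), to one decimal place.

61.5°

Δλ = 1.9710°
y = sin Δλ · cos φ₂ = 0.014954
x = cos φ₁ sin φ₂ − sin φ₁ cos φ₂ cos Δλ = 0.008120
θ = atan2(y, x) = 61.4986° → 61.4986° (mod 360°)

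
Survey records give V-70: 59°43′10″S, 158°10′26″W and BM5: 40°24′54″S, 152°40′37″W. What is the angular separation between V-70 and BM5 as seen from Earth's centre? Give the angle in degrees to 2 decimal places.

19.61°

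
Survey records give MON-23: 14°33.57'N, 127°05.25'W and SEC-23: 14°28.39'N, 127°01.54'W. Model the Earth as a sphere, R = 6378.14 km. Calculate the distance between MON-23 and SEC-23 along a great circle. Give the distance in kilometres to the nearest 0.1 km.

11.7 km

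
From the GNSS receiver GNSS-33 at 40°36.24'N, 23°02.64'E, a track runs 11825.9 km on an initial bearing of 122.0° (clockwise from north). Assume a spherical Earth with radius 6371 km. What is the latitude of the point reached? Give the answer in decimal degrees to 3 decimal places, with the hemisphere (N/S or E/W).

34.701°S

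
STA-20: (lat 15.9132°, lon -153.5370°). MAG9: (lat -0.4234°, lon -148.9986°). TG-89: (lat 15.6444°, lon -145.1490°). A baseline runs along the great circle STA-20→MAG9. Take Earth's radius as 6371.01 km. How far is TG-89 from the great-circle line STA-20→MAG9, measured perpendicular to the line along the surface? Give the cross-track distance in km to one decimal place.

860.7 km

δ₁₃ = central angle STA-20→TG-89 = 0.140950 rad  (haversine)
θ₁₃ = bearing STA-20→TG-89 = 90.762°,  θ₁₂ = bearing STA-20→MAG9 = 164.243°
dₓₜ = R·arcsin(sin δ₁₃ · sin(θ₁₃ − θ₁₂)) = 6371.01·arcsin(0.14048·sin(-73.481°)) = -860.701 km
|dₓₜ| = 860.701 km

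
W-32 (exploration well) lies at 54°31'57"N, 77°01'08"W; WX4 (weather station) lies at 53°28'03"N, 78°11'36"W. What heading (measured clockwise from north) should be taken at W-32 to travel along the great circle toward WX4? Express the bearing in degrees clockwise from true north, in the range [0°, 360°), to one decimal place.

213.4°

W-32: φ = +54.53250°, λ = -77.01889°
WX4: φ = +53.46750°, λ = -78.19333°
Δλ = -1.1744°
y = sin Δλ · cos φ₂ = -0.012201
x = cos φ₁ sin φ₂ − sin φ₁ cos φ₂ cos Δλ = -0.018485
θ = atan2(y, x) = -146.5728° → 213.4272° (mod 360°)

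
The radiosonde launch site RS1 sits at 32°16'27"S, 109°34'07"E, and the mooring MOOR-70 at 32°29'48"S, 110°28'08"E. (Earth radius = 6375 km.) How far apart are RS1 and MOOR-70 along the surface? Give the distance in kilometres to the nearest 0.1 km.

RS1: φ = -32.27417°, λ = +109.56861°
MOOR-70: φ = -32.49667°, λ = +110.46889°
Δφ = -0.2225°,  Δλ = 0.9003°
a = sin²(Δφ/2) + cos φ₁ cos φ₂ sin²(Δλ/2) = 0.000048
c = 2·arcsin(√a) = 0.013825 rad = 0.7921°
d = R·c = 6375 × 0.013825 = 88.1 km

88.1 km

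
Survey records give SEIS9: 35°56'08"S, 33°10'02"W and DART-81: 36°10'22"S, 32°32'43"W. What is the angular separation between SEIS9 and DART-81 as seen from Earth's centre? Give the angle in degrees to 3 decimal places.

SEIS9: φ = -35.93556°, λ = -33.16722°
DART-81: φ = -36.17278°, λ = -32.54528°
Δφ = -0.2372°,  Δλ = 0.6219°
a = sin²(Δφ/2) + cos φ₁ cos φ₂ sin²(Δλ/2) = 0.000024
c = 2·arcsin(√a) = 0.009703 rad = 0.5560°

0.556°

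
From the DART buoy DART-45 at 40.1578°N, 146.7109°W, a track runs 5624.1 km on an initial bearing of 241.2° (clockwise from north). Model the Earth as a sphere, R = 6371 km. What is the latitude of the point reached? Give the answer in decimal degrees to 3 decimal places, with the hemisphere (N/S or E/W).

7.186°N

δ = d/R = 5624.1/6371 = 0.882766 rad
φ₂ = arcsin(sin φ₁ cos δ + cos φ₁ sin δ cos θ)
   = arcsin(0.64489·0.63502 + 0.76427·0.77250·-0.48175) = 7.18612°
λ₂ = λ₁ + atan2(sin θ sin δ cos φ₁, cos δ − sin φ₁ sin φ₂) = 170.26510°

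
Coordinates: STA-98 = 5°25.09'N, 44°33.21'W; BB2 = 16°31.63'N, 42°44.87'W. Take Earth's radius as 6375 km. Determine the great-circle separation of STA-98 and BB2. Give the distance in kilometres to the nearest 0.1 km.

1251.6 km

STA-98: φ = +5.41817°, λ = -44.55350°
BB2: φ = +16.52717°, λ = -42.74783°
Δφ = 11.1090°,  Δλ = 1.8057°
a = sin²(Δφ/2) + cos φ₁ cos φ₂ sin²(Δλ/2) = 0.009606
c = 2·arcsin(√a) = 0.196333 rad = 11.2491°
d = R·c = 6375 × 0.196333 = 1251.6 km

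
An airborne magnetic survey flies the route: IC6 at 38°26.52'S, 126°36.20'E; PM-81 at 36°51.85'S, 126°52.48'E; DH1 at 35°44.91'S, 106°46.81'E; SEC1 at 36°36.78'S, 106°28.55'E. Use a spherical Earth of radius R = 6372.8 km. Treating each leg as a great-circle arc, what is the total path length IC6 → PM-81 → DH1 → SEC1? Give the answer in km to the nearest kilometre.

2079 km

IC6: φ = -38.44200°, λ = +126.60333°
PM-81: φ = -36.86417°, λ = +126.87467°
DH1: φ = -35.74850°, λ = +106.78017°
SEC1: φ = -36.61300°, λ = +106.47583°
IC6→PM-81: c = 0.027792 rad, d = 177.12 km
PM-81→DH1: c = 0.282776 rad, d = 1802.08 km
DH1→SEC1: c = 0.015686 rad, d = 99.96 km
Total = 177.12 + 1802.08 + 99.96 = 2079.15 km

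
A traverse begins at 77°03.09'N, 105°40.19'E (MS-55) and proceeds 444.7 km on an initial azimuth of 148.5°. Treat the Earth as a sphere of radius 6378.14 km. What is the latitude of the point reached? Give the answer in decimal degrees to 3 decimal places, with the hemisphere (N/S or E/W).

MS-55: φ = +77.05150°, λ = +105.66983°
δ = d/R = 444.7/6378.14 = 0.069723 rad
φ₂ = arcsin(sin φ₁ cos δ + cos φ₁ sin δ cos θ)
   = arcsin(0.97457·0.99757 + 0.22408·0.06967·-0.85264) = 73.51498°
λ₂ = λ₁ + atan2(sin θ sin δ cos φ₁, cos δ − sin φ₁ sin φ₂) = 113.03986°

73.515°N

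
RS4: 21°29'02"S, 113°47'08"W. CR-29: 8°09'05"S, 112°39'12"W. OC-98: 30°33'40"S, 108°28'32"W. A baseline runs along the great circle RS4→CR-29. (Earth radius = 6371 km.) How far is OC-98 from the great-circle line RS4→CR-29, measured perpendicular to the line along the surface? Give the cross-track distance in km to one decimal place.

592.4 km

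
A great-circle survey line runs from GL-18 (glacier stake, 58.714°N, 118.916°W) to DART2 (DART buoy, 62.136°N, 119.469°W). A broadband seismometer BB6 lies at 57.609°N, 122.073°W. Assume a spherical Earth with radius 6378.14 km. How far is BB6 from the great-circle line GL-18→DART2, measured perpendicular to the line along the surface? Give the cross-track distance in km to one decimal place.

196.6 km

δ₁₃ = central angle GL-18→BB6 = 0.034877 rad  (haversine)
θ₁₃ = bearing GL-18→BB6 = 237.784°,  θ₁₂ = bearing GL-18→DART2 = 355.680°
dₓₜ = R·arcsin(sin δ₁₃ · sin(θ₁₃ − θ₁₂)) = 6378.14·arcsin(0.03487·sin(-117.896°)) = -196.596 km
|dₓₜ| = 196.596 km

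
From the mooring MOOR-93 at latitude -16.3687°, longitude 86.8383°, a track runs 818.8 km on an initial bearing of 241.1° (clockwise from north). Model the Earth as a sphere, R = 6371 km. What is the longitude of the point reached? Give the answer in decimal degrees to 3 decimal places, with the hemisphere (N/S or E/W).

79.989°E

δ = d/R = 818.8/6371 = 0.128520 rad
φ₂ = arcsin(sin φ₁ cos δ + cos φ₁ sin δ cos θ)
   = arcsin(-0.28182·0.99175 + 0.95947·0.12817·-0.48328) = -19.81128°
λ₂ = λ₁ + atan2(sin θ sin δ cos φ₁, cos δ − sin φ₁ sin φ₂) = 79.98868°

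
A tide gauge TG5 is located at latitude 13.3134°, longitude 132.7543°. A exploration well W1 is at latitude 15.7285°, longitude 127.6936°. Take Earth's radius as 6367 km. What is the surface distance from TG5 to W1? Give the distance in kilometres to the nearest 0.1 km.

606.9 km

Δφ = 2.4151°,  Δλ = -5.0607°
a = sin²(Δφ/2) + cos φ₁ cos φ₂ sin²(Δλ/2) = 0.002270
c = 2·arcsin(√a) = 0.095321 rad = 5.4615°
d = R·c = 6367 × 0.095321 = 606.9 km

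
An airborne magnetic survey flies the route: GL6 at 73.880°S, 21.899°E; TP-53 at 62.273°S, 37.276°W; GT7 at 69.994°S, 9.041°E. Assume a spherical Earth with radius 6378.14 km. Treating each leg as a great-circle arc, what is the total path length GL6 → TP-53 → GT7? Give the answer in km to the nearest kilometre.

GL6→TP-53: c = 0.411392 rad, d = 2623.91 km
TP-53→GT7: c = 0.343159 rad, d = 2188.72 km
Total = 2623.91 + 2188.72 = 4812.63 km

4813 km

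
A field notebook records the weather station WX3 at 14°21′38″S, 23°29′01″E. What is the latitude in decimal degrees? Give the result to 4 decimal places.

14.3606°S

14° + 21′/60 + 38″/3600 = 14 + 0.35000 + 0.01056 = 14.3606°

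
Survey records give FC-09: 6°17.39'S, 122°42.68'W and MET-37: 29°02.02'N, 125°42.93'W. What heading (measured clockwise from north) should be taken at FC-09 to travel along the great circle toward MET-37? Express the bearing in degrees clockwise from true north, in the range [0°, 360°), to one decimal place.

355.5°

FC-09: φ = -6.28983°, λ = -122.71133°
MET-37: φ = +29.03367°, λ = -125.71550°
Δλ = -3.0042°
y = sin Δλ · cos φ₂ = -0.045823
x = cos φ₁ sin φ₂ − sin φ₁ cos φ₂ cos Δλ = 0.578061
θ = atan2(y, x) = -4.5323° → 355.4677° (mod 360°)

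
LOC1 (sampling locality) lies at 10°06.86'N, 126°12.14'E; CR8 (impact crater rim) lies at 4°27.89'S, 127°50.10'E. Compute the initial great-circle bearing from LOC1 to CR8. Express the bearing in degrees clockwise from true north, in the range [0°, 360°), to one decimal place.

173.6°

LOC1: φ = +10.11433°, λ = +126.20233°
CR8: φ = -4.46483°, λ = +127.83500°
Δλ = 1.6327°
y = sin Δλ · cos φ₂ = 0.028405
x = cos φ₁ sin φ₂ − sin φ₁ cos φ₂ cos Δλ = -0.251646
θ = atan2(y, x) = 173.5599° → 173.5599° (mod 360°)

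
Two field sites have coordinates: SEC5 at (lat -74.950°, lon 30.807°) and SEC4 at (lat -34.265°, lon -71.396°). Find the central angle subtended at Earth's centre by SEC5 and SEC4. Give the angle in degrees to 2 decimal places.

60.11°

Δφ = 40.6850°,  Δλ = -102.2030°
a = sin²(Δφ/2) + cos φ₁ cos φ₂ sin²(Δλ/2) = 0.250825
c = 2·arcsin(√a) = 1.049103 rad = 60.1092°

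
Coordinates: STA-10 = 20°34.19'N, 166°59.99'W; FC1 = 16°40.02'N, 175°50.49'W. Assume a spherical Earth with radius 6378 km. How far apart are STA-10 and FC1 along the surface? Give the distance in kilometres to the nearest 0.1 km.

STA-10: φ = +20.56983°, λ = -166.99983°
FC1: φ = +16.66700°, λ = -175.84150°
Δφ = -3.9028°,  Δλ = -8.8417°
a = sin²(Δφ/2) + cos φ₁ cos φ₂ sin²(Δλ/2) = 0.006489
c = 2·arcsin(√a) = 0.161278 rad = 9.2406°
d = R·c = 6378 × 0.161278 = 1028.6 km

1028.6 km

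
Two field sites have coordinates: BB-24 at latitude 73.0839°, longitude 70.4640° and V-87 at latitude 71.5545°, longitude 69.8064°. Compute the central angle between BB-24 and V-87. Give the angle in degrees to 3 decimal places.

1.542°

Δφ = -1.5294°,  Δλ = -0.6576°
a = sin²(Δφ/2) + cos φ₁ cos φ₂ sin²(Δλ/2) = 0.000181
c = 2·arcsin(√a) = 0.026919 rad = 1.5424°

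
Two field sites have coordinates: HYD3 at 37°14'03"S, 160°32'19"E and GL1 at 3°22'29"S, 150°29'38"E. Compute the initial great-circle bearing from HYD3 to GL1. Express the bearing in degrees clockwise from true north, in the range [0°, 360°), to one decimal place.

342.4°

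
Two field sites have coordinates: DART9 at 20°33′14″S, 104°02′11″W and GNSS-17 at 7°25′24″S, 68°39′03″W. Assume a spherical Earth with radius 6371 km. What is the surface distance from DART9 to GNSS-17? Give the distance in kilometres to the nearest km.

4075 km

DART9: φ = -20.55389°, λ = -104.03639°
GNSS-17: φ = -7.42333°, λ = -68.65083°
Δφ = 13.1306°,  Δλ = 35.3856°
a = sin²(Δφ/2) + cos φ₁ cos φ₂ sin²(Δλ/2) = 0.098831
c = 2·arcsin(√a) = 0.639595 rad = 36.6461°
d = R·c = 6371 × 0.639595 = 4074.9 km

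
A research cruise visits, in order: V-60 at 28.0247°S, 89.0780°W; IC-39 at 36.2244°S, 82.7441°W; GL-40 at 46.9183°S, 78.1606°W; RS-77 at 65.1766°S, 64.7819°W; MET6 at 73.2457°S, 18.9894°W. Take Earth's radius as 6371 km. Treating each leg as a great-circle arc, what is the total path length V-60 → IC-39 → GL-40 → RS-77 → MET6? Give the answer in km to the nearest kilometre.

6471 km

V-60→IC-39: c = 0.170912 rad, d = 1088.88 km
IC-39→GL-40: c = 0.195913 rad, d = 1248.16 km
GL-40→RS-77: c = 0.342638 rad, d = 2182.94 km
RS-77→MET6: c = 0.306282 rad, d = 1951.32 km
Total = 1088.88 + 1248.16 + 2182.94 + 1951.32 = 6471.30 km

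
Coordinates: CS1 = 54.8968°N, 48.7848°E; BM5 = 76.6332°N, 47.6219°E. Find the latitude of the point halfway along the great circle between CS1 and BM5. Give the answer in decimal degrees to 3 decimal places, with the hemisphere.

Bx = cos φ₂ cos Δλ = 0.231137,  By = cos φ₂ sin Δλ = -0.004692
φₘ = atan2(sin φ₁ + sin φ₂, √((cos φ₁ + Bx)² + By²)) = 65.76590°
λₘ = λ₁ + atan2(By, cos φ₁ + Bx) = 48.45135°

65.766°N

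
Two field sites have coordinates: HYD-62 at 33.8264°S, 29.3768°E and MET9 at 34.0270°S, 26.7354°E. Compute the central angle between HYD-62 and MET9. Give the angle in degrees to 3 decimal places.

2.201°

Δφ = -0.2006°,  Δλ = -2.6414°
a = sin²(Δφ/2) + cos φ₁ cos φ₂ sin²(Δλ/2) = 0.000369
c = 2·arcsin(√a) = 0.038411 rad = 2.2008°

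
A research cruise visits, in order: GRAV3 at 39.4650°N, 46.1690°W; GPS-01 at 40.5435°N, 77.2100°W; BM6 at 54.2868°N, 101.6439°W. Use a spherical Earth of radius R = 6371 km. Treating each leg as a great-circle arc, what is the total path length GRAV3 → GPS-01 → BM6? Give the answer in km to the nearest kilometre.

5002 km

GRAV3→GPS-01: c = 0.413271 rad, d = 2632.95 km
GPS-01→BM6: c = 0.371890 rad, d = 2369.31 km
Total = 2632.95 + 2369.31 = 5002.26 km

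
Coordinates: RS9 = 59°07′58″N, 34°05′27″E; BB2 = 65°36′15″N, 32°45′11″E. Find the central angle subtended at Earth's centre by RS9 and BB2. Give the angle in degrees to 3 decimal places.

RS9: φ = +59.13278°, λ = +34.09083°
BB2: φ = +65.60417°, λ = +32.75306°
Δφ = 6.4714°,  Δλ = -1.3378°
a = sin²(Δφ/2) + cos φ₁ cos φ₂ sin²(Δλ/2) = 0.003215
c = 2·arcsin(√a) = 0.113458 rad = 6.5007°

6.501°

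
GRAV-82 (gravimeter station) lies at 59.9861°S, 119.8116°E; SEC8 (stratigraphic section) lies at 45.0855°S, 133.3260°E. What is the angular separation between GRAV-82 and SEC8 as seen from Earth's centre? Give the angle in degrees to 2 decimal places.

Δφ = 14.9006°,  Δλ = 13.5144°
a = sin²(Δφ/2) + cos φ₁ cos φ₂ sin²(Δλ/2) = 0.021703
c = 2·arcsin(√a) = 0.295714 rad = 16.9431°

16.94°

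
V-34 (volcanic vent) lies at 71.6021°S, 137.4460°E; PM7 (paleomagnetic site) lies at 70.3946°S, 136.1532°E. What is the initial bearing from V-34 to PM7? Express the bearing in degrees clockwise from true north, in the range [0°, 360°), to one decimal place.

340.2°

Δλ = -1.2928°
y = sin Δλ · cos φ₂ = -0.007570
x = cos φ₁ sin φ₂ − sin φ₁ cos φ₂ cos Δλ = 0.020992
θ = atan2(y, x) = -19.8307° → 340.1693° (mod 360°)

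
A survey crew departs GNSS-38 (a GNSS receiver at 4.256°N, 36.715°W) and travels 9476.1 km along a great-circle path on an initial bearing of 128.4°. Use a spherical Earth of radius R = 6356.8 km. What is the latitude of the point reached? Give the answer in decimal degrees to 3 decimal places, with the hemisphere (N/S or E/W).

37.699°S

δ = d/R = 9476.1/6356.8 = 1.490703 rad
φ₂ = arcsin(sin φ₁ cos δ + cos φ₁ sin δ cos θ)
   = arcsin(0.07421·0.08001 + 0.99724·0.99679·-0.62115) = -37.69888°
λ₂ = λ₁ + atan2(sin θ sin δ cos φ₁, cos δ − sin φ₁ sin φ₂) = 44.14126°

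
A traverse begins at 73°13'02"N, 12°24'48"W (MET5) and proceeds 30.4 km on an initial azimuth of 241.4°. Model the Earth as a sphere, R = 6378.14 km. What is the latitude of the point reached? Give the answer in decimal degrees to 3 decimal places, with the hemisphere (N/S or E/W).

73.085°N

MET5: φ = +73.21722°, λ = -12.41333°
δ = d/R = 30.4/6378.14 = 0.004766 rad
φ₂ = arcsin(sin φ₁ cos δ + cos φ₁ sin δ cos θ)
   = arcsin(0.95741·0.99999 + 0.28874·0.00477·-0.47869) = 73.08485°
λ₂ = λ₁ + atan2(sin θ sin δ cos φ₁, cos δ − sin φ₁ sin φ₂) = -13.23742°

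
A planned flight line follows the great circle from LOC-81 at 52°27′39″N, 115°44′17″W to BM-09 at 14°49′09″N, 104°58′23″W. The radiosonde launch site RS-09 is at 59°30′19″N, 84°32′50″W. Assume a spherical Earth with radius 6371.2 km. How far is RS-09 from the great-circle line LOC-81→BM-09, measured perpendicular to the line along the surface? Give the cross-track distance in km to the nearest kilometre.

1967 km

LOC-81: φ = +52.46083°, λ = -115.73806°
BM-09: φ = +14.81917°, λ = -104.97306°
RS-09: φ = +59.50528°, λ = -84.54722°
δ₁₃ = central angle LOC-81→RS-09 = 0.324670 rad  (haversine)
θ₁₃ = bearing LOC-81→RS-09 = 55.473°,  θ₁₂ = bearing LOC-81→BM-09 = 163.178°
dₓₜ = R·arcsin(sin δ₁₃ · sin(θ₁₃ − θ₁₂)) = 6371.2·arcsin(0.31900·sin(-107.705°)) = -1967.238 km
|dₓₜ| = 1967.238 km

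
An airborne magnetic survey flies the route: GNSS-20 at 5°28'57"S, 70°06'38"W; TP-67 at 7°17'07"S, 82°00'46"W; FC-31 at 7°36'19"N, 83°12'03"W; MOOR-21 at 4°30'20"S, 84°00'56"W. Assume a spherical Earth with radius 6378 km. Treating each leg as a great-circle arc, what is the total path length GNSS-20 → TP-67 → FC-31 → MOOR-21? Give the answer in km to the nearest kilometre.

4346 km

GNSS-20: φ = -5.48250°, λ = -70.11056°
TP-67: φ = -7.28528°, λ = -82.01278°
FC-31: φ = +7.60528°, λ = -83.20083°
MOOR-21: φ = -4.50556°, λ = -84.01556°
GNSS-20→TP-67: c = 0.208816 rad, d = 1331.83 km
TP-67→FC-31: c = 0.260710 rad, d = 1662.81 km
FC-31→MOOR-21: c = 0.211850 rad, d = 1351.18 km
Total = 1331.83 + 1662.81 + 1351.18 = 4345.81 km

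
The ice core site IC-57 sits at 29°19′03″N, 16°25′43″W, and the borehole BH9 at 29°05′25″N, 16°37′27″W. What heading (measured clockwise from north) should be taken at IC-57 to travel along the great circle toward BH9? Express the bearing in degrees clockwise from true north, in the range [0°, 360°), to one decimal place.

217.0°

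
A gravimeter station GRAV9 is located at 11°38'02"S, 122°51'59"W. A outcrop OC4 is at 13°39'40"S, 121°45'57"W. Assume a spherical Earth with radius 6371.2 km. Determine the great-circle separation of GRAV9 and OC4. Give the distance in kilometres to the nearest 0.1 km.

GRAV9: φ = -11.63389°, λ = -122.86639°
OC4: φ = -13.66111°, λ = -121.76583°
Δφ = -2.0272°,  Δλ = 1.1006°
a = sin²(Δφ/2) + cos φ₁ cos φ₂ sin²(Δλ/2) = 0.000401
c = 2·arcsin(√a) = 0.040039 rad = 2.2940°
d = R·c = 6371.2 × 0.040039 = 255.1 km

255.1 km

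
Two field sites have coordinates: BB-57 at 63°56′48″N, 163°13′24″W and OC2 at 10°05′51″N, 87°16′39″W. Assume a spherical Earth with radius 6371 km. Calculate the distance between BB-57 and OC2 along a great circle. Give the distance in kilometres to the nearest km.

8315 km

BB-57: φ = +63.94667°, λ = -163.22333°
OC2: φ = +10.09750°, λ = -87.27750°
Δφ = -53.8492°,  Δλ = 75.9458°
a = sin²(Δφ/2) + cos φ₁ cos φ₂ sin²(Δλ/2) = 0.368743
c = 2·arcsin(√a) = 1.305171 rad = 74.7808°
d = R·c = 6371 × 1.305171 = 8315.2 km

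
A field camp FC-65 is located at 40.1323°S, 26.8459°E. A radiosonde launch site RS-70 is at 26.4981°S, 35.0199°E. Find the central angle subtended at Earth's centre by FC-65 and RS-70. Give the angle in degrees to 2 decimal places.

15.23°

Δφ = 13.6342°,  Δλ = 8.1740°
a = sin²(Δφ/2) + cos φ₁ cos φ₂ sin²(Δλ/2) = 0.017565
c = 2·arcsin(√a) = 0.265851 rad = 15.2322°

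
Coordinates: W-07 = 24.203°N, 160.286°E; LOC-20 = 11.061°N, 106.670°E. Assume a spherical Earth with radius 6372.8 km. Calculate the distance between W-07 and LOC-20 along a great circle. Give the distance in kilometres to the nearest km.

Δφ = -13.1420°,  Δλ = -53.6160°
a = sin²(Δφ/2) + cos φ₁ cos φ₂ sin²(Δλ/2) = 0.195172
c = 2·arcsin(√a) = 0.915171 rad = 52.4354°
d = R·c = 6372.8 × 0.915171 = 5832.2 km

5832 km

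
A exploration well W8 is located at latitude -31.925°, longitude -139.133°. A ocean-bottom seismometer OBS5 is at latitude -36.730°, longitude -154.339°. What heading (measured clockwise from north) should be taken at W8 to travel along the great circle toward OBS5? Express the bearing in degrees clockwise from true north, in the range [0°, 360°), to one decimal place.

Δλ = -15.2060°
y = sin Δλ · cos φ₂ = -0.210216
x = cos φ₁ sin φ₂ − sin φ₁ cos φ₂ cos Δλ = -0.098603
θ = atan2(y, x) = -115.1292° → 244.8708° (mod 360°)

244.9°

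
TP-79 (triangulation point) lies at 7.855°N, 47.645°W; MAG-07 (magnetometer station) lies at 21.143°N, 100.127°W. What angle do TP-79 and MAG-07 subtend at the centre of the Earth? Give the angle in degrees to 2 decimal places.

52.27°

Δφ = 13.2880°,  Δλ = -52.4820°
a = sin²(Δφ/2) + cos φ₁ cos φ₂ sin²(Δλ/2) = 0.194010
c = 2·arcsin(√a) = 0.912235 rad = 52.2672°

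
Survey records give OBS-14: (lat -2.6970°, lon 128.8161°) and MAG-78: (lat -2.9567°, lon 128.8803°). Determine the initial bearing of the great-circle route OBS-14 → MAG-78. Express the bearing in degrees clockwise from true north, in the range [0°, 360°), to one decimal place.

166.1°

Δλ = 0.0642°
y = sin Δλ · cos φ₂ = 0.001119
x = cos φ₁ sin φ₂ − sin φ₁ cos φ₂ cos Δλ = -0.004533
θ = atan2(y, x) = 166.1322° → 166.1322° (mod 360°)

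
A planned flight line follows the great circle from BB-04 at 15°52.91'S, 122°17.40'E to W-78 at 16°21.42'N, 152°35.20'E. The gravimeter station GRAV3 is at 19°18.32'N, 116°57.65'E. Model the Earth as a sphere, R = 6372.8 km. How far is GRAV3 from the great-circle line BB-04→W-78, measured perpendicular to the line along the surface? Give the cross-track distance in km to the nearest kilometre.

3074 km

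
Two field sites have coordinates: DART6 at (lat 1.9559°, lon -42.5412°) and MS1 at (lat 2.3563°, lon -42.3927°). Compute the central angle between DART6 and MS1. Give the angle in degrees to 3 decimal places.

0.427°

Δφ = 0.4004°,  Δλ = 0.1485°
a = sin²(Δφ/2) + cos φ₁ cos φ₂ sin²(Δλ/2) = 0.000014
c = 2·arcsin(√a) = 0.007453 rad = 0.4270°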